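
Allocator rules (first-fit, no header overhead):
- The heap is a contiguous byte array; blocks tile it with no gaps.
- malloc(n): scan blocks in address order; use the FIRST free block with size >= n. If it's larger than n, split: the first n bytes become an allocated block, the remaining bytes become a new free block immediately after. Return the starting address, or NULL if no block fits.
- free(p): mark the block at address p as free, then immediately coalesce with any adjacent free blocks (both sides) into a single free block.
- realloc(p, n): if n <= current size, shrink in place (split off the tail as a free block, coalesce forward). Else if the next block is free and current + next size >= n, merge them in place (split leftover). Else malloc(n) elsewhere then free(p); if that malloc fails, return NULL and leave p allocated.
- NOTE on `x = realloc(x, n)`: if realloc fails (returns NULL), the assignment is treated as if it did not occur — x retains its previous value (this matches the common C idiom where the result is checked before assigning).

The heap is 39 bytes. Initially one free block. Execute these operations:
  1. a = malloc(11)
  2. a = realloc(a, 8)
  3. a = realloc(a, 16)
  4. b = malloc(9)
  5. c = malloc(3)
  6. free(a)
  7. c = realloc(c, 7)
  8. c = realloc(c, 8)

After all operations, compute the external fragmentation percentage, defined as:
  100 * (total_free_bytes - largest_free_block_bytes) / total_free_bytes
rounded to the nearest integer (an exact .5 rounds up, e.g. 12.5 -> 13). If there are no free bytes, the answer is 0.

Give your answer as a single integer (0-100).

Op 1: a = malloc(11) -> a = 0; heap: [0-10 ALLOC][11-38 FREE]
Op 2: a = realloc(a, 8) -> a = 0; heap: [0-7 ALLOC][8-38 FREE]
Op 3: a = realloc(a, 16) -> a = 0; heap: [0-15 ALLOC][16-38 FREE]
Op 4: b = malloc(9) -> b = 16; heap: [0-15 ALLOC][16-24 ALLOC][25-38 FREE]
Op 5: c = malloc(3) -> c = 25; heap: [0-15 ALLOC][16-24 ALLOC][25-27 ALLOC][28-38 FREE]
Op 6: free(a) -> (freed a); heap: [0-15 FREE][16-24 ALLOC][25-27 ALLOC][28-38 FREE]
Op 7: c = realloc(c, 7) -> c = 25; heap: [0-15 FREE][16-24 ALLOC][25-31 ALLOC][32-38 FREE]
Op 8: c = realloc(c, 8) -> c = 25; heap: [0-15 FREE][16-24 ALLOC][25-32 ALLOC][33-38 FREE]
Free blocks: [16 6] total_free=22 largest=16 -> 100*(22-16)/22 = 600/22 ≈ 27.273 -> rounds to 27

Answer: 27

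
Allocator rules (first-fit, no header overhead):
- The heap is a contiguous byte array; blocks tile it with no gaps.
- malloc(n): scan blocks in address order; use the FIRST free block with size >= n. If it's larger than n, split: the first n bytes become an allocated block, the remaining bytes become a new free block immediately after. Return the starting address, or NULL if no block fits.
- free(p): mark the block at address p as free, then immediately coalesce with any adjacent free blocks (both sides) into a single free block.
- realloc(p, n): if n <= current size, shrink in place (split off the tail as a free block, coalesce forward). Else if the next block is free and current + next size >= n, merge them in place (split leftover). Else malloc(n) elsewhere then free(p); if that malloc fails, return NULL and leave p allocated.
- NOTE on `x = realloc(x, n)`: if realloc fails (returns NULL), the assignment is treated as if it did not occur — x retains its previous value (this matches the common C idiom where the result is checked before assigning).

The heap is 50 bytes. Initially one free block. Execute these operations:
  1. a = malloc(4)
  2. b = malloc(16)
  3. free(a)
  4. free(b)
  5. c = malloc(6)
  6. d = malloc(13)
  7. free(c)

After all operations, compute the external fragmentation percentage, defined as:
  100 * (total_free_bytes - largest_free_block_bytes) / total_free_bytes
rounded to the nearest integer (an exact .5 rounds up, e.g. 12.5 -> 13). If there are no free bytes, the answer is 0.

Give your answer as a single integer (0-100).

Op 1: a = malloc(4) -> a = 0; heap: [0-3 ALLOC][4-49 FREE]
Op 2: b = malloc(16) -> b = 4; heap: [0-3 ALLOC][4-19 ALLOC][20-49 FREE]
Op 3: free(a) -> (freed a); heap: [0-3 FREE][4-19 ALLOC][20-49 FREE]
Op 4: free(b) -> (freed b); heap: [0-49 FREE]
Op 5: c = malloc(6) -> c = 0; heap: [0-5 ALLOC][6-49 FREE]
Op 6: d = malloc(13) -> d = 6; heap: [0-5 ALLOC][6-18 ALLOC][19-49 FREE]
Op 7: free(c) -> (freed c); heap: [0-5 FREE][6-18 ALLOC][19-49 FREE]
Free blocks: [6 31] total_free=37 largest=31 -> 100*(37-31)/37 = 600/37 ≈ 16.216 -> rounds to 16

Answer: 16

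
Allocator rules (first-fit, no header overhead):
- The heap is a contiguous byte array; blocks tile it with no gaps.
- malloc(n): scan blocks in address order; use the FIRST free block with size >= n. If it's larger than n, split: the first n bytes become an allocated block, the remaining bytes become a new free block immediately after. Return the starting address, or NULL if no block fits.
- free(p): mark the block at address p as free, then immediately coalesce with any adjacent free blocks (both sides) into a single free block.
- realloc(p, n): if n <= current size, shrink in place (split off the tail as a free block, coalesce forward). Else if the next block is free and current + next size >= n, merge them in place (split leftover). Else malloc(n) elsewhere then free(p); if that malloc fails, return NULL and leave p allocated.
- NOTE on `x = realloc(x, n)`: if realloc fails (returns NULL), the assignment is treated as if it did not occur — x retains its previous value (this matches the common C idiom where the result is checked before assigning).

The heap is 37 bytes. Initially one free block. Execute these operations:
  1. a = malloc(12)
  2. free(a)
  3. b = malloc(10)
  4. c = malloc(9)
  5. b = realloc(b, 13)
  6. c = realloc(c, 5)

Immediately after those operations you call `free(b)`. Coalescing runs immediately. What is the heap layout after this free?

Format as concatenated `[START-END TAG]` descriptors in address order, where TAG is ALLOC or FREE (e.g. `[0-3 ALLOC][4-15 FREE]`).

Op 1: a = malloc(12) -> a = 0; heap: [0-11 ALLOC][12-36 FREE]
Op 2: free(a) -> (freed a); heap: [0-36 FREE]
Op 3: b = malloc(10) -> b = 0; heap: [0-9 ALLOC][10-36 FREE]
Op 4: c = malloc(9) -> c = 10; heap: [0-9 ALLOC][10-18 ALLOC][19-36 FREE]
Op 5: b = realloc(b, 13) -> b = 19; heap: [0-9 FREE][10-18 ALLOC][19-31 ALLOC][32-36 FREE]
Op 6: c = realloc(c, 5) -> c = 10; heap: [0-9 FREE][10-14 ALLOC][15-18 FREE][19-31 ALLOC][32-36 FREE]
free(b): b = 19 -> block [19-31 ALLOC]; mark free, coalesce with adjacent free neighbors -> [0-9 FREE][10-14 ALLOC][15-36 FREE]

Answer: [0-9 FREE][10-14 ALLOC][15-36 FREE]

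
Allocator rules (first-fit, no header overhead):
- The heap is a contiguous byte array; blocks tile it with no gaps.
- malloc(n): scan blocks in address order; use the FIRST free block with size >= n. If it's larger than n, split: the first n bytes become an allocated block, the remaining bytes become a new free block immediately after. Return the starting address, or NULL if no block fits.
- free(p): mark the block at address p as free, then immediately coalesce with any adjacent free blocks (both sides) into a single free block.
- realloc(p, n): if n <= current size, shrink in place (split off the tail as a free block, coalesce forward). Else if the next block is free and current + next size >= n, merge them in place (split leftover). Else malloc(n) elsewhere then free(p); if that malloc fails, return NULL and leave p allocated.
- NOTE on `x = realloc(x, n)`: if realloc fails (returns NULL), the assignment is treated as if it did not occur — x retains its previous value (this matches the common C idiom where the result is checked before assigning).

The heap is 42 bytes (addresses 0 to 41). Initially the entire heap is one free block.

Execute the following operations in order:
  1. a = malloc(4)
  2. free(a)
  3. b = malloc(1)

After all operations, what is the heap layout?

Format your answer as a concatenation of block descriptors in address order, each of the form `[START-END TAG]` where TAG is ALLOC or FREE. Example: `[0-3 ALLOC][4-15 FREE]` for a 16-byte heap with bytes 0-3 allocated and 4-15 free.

Answer: [0-0 ALLOC][1-41 FREE]

Derivation:
Op 1: a = malloc(4) -> a = 0; heap: [0-3 ALLOC][4-41 FREE]
Op 2: free(a) -> (freed a); heap: [0-41 FREE]
Op 3: b = malloc(1) -> b = 0; heap: [0-0 ALLOC][1-41 FREE]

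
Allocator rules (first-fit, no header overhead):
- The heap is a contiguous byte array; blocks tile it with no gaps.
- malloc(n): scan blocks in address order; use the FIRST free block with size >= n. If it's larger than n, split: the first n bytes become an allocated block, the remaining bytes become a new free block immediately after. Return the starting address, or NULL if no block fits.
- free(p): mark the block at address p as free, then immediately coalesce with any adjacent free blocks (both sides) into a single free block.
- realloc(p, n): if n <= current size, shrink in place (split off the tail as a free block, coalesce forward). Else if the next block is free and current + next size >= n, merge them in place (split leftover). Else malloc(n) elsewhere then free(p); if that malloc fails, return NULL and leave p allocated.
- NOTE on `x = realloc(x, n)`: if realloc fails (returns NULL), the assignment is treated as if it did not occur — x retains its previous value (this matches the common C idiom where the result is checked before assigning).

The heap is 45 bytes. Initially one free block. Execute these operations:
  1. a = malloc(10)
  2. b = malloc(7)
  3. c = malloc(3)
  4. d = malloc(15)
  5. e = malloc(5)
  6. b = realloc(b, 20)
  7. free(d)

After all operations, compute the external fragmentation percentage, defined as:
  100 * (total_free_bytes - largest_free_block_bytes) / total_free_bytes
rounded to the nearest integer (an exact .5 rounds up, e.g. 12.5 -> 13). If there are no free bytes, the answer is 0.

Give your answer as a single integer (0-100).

Op 1: a = malloc(10) -> a = 0; heap: [0-9 ALLOC][10-44 FREE]
Op 2: b = malloc(7) -> b = 10; heap: [0-9 ALLOC][10-16 ALLOC][17-44 FREE]
Op 3: c = malloc(3) -> c = 17; heap: [0-9 ALLOC][10-16 ALLOC][17-19 ALLOC][20-44 FREE]
Op 4: d = malloc(15) -> d = 20; heap: [0-9 ALLOC][10-16 ALLOC][17-19 ALLOC][20-34 ALLOC][35-44 FREE]
Op 5: e = malloc(5) -> e = 35; heap: [0-9 ALLOC][10-16 ALLOC][17-19 ALLOC][20-34 ALLOC][35-39 ALLOC][40-44 FREE]
Op 6: b = realloc(b, 20) -> NULL (b unchanged); heap: [0-9 ALLOC][10-16 ALLOC][17-19 ALLOC][20-34 ALLOC][35-39 ALLOC][40-44 FREE]
Op 7: free(d) -> (freed d); heap: [0-9 ALLOC][10-16 ALLOC][17-19 ALLOC][20-34 FREE][35-39 ALLOC][40-44 FREE]
Free blocks: [15 5] total_free=20 largest=15 -> 100*(20-15)/20 = 500/20 = 25

Answer: 25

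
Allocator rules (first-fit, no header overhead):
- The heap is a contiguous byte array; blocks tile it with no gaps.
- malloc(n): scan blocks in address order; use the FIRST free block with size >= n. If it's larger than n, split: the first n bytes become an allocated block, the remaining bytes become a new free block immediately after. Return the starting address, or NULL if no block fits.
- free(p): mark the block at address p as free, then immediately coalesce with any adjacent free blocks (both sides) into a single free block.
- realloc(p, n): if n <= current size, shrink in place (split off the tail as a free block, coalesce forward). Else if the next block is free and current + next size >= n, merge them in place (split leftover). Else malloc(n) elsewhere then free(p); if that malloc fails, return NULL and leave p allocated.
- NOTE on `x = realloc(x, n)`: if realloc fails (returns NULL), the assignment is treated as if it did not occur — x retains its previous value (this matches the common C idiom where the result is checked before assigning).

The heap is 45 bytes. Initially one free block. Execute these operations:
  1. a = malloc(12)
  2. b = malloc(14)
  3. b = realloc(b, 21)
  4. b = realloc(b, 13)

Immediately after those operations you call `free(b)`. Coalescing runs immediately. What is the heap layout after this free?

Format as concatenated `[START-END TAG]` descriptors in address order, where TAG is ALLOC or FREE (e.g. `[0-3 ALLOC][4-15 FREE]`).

Op 1: a = malloc(12) -> a = 0; heap: [0-11 ALLOC][12-44 FREE]
Op 2: b = malloc(14) -> b = 12; heap: [0-11 ALLOC][12-25 ALLOC][26-44 FREE]
Op 3: b = realloc(b, 21) -> b = 12; heap: [0-11 ALLOC][12-32 ALLOC][33-44 FREE]
Op 4: b = realloc(b, 13) -> b = 12; heap: [0-11 ALLOC][12-24 ALLOC][25-44 FREE]
free(b): b = 12 -> block [12-24 ALLOC]; mark free, coalesce with adjacent free neighbors -> [0-11 ALLOC][12-44 FREE]

Answer: [0-11 ALLOC][12-44 FREE]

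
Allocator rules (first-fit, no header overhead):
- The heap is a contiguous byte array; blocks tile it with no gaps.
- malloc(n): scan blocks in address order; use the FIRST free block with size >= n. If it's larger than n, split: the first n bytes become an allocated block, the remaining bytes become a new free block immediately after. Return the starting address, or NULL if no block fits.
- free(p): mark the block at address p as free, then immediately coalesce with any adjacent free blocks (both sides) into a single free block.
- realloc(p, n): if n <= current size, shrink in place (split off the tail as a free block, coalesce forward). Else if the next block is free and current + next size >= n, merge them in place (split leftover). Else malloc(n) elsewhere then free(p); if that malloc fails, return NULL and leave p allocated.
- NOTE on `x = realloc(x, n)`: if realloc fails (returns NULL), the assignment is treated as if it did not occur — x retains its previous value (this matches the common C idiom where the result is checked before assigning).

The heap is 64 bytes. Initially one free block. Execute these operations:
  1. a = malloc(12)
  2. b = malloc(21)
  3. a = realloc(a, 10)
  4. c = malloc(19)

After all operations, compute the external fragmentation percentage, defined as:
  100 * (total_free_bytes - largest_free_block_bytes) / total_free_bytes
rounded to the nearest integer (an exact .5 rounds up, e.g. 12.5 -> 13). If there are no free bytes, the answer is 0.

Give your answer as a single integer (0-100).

Answer: 14

Derivation:
Op 1: a = malloc(12) -> a = 0; heap: [0-11 ALLOC][12-63 FREE]
Op 2: b = malloc(21) -> b = 12; heap: [0-11 ALLOC][12-32 ALLOC][33-63 FREE]
Op 3: a = realloc(a, 10) -> a = 0; heap: [0-9 ALLOC][10-11 FREE][12-32 ALLOC][33-63 FREE]
Op 4: c = malloc(19) -> c = 33; heap: [0-9 ALLOC][10-11 FREE][12-32 ALLOC][33-51 ALLOC][52-63 FREE]
Free blocks: [2 12] total_free=14 largest=12 -> 100*(14-12)/14 = 200/14 ≈ 14.286 -> rounds to 14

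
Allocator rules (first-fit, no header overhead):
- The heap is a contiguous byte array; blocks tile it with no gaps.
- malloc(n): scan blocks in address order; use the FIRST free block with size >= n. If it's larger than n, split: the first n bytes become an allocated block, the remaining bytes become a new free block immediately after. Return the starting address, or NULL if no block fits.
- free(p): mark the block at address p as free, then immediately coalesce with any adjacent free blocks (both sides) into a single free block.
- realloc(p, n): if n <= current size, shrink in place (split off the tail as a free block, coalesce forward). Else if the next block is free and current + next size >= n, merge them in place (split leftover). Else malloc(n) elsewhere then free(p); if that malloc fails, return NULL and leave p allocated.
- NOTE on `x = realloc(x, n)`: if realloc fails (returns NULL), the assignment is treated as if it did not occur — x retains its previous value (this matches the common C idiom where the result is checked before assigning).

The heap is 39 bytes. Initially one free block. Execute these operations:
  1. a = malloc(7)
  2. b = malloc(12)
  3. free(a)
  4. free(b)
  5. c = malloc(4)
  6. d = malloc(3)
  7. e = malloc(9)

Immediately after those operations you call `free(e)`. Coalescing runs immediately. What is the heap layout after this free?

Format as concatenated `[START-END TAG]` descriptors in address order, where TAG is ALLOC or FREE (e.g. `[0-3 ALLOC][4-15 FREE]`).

Answer: [0-3 ALLOC][4-6 ALLOC][7-38 FREE]

Derivation:
Op 1: a = malloc(7) -> a = 0; heap: [0-6 ALLOC][7-38 FREE]
Op 2: b = malloc(12) -> b = 7; heap: [0-6 ALLOC][7-18 ALLOC][19-38 FREE]
Op 3: free(a) -> (freed a); heap: [0-6 FREE][7-18 ALLOC][19-38 FREE]
Op 4: free(b) -> (freed b); heap: [0-38 FREE]
Op 5: c = malloc(4) -> c = 0; heap: [0-3 ALLOC][4-38 FREE]
Op 6: d = malloc(3) -> d = 4; heap: [0-3 ALLOC][4-6 ALLOC][7-38 FREE]
Op 7: e = malloc(9) -> e = 7; heap: [0-3 ALLOC][4-6 ALLOC][7-15 ALLOC][16-38 FREE]
free(e): e = 7 -> block [7-15 ALLOC]; mark free, coalesce with adjacent free neighbors -> [0-3 ALLOC][4-6 ALLOC][7-38 FREE]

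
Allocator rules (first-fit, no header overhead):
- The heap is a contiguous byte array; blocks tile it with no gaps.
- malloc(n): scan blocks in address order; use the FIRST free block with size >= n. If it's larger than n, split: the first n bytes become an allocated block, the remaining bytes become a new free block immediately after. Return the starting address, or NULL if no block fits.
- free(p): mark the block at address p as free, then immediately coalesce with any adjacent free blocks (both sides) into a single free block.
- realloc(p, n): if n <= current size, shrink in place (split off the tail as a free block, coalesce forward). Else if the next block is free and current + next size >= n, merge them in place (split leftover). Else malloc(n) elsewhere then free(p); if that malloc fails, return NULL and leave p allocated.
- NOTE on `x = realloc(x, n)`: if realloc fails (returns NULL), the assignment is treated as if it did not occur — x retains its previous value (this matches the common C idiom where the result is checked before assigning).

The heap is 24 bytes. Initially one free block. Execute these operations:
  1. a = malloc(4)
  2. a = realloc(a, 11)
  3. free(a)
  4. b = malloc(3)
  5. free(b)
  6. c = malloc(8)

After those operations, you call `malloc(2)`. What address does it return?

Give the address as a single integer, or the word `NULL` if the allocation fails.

Answer: 8

Derivation:
Op 1: a = malloc(4) -> a = 0; heap: [0-3 ALLOC][4-23 FREE]
Op 2: a = realloc(a, 11) -> a = 0; heap: [0-10 ALLOC][11-23 FREE]
Op 3: free(a) -> (freed a); heap: [0-23 FREE]
Op 4: b = malloc(3) -> b = 0; heap: [0-2 ALLOC][3-23 FREE]
Op 5: free(b) -> (freed b); heap: [0-23 FREE]
Op 6: c = malloc(8) -> c = 0; heap: [0-7 ALLOC][8-23 FREE]
malloc(2): first-fit scan over [0-7 ALLOC][8-23 FREE] -> 8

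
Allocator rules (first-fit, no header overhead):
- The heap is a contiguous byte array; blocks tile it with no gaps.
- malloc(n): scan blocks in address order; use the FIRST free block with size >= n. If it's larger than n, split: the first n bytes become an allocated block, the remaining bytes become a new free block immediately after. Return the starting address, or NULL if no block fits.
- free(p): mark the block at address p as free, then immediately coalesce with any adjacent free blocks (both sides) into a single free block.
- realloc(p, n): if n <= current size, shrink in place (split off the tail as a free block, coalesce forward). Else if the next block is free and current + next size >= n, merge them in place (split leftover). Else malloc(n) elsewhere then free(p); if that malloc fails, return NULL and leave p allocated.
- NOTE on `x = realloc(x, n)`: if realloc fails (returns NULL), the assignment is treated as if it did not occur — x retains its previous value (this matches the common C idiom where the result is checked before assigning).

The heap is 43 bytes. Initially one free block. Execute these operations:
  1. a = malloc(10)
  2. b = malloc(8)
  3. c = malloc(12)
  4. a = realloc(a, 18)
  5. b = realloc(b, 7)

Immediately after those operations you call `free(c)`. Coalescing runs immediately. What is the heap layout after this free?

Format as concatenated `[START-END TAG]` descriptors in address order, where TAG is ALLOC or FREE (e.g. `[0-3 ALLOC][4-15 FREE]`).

Answer: [0-9 ALLOC][10-16 ALLOC][17-42 FREE]

Derivation:
Op 1: a = malloc(10) -> a = 0; heap: [0-9 ALLOC][10-42 FREE]
Op 2: b = malloc(8) -> b = 10; heap: [0-9 ALLOC][10-17 ALLOC][18-42 FREE]
Op 3: c = malloc(12) -> c = 18; heap: [0-9 ALLOC][10-17 ALLOC][18-29 ALLOC][30-42 FREE]
Op 4: a = realloc(a, 18) -> NULL (a unchanged); heap: [0-9 ALLOC][10-17 ALLOC][18-29 ALLOC][30-42 FREE]
Op 5: b = realloc(b, 7) -> b = 10; heap: [0-9 ALLOC][10-16 ALLOC][17-17 FREE][18-29 ALLOC][30-42 FREE]
free(c): c = 18 -> block [18-29 ALLOC]; mark free, coalesce with adjacent free neighbors -> [0-9 ALLOC][10-16 ALLOC][17-42 FREE]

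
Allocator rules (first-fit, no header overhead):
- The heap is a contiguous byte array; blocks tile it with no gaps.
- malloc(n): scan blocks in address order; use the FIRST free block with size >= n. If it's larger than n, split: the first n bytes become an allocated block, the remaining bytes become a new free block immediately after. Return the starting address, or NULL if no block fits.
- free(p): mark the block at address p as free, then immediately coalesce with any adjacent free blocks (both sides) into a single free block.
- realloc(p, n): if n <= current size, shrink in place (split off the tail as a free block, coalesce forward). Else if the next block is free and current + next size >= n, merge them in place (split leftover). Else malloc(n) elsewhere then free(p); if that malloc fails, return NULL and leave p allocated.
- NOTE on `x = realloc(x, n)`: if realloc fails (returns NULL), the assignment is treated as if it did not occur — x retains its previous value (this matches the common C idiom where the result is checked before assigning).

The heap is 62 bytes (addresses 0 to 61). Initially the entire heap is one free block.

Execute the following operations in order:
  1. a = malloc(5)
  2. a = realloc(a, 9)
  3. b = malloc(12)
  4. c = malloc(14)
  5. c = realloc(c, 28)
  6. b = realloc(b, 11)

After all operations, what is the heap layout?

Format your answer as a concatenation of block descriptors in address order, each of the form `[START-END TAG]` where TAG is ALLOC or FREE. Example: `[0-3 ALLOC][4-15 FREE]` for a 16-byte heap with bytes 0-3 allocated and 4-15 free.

Op 1: a = malloc(5) -> a = 0; heap: [0-4 ALLOC][5-61 FREE]
Op 2: a = realloc(a, 9) -> a = 0; heap: [0-8 ALLOC][9-61 FREE]
Op 3: b = malloc(12) -> b = 9; heap: [0-8 ALLOC][9-20 ALLOC][21-61 FREE]
Op 4: c = malloc(14) -> c = 21; heap: [0-8 ALLOC][9-20 ALLOC][21-34 ALLOC][35-61 FREE]
Op 5: c = realloc(c, 28) -> c = 21; heap: [0-8 ALLOC][9-20 ALLOC][21-48 ALLOC][49-61 FREE]
Op 6: b = realloc(b, 11) -> b = 9; heap: [0-8 ALLOC][9-19 ALLOC][20-20 FREE][21-48 ALLOC][49-61 FREE]

Answer: [0-8 ALLOC][9-19 ALLOC][20-20 FREE][21-48 ALLOC][49-61 FREE]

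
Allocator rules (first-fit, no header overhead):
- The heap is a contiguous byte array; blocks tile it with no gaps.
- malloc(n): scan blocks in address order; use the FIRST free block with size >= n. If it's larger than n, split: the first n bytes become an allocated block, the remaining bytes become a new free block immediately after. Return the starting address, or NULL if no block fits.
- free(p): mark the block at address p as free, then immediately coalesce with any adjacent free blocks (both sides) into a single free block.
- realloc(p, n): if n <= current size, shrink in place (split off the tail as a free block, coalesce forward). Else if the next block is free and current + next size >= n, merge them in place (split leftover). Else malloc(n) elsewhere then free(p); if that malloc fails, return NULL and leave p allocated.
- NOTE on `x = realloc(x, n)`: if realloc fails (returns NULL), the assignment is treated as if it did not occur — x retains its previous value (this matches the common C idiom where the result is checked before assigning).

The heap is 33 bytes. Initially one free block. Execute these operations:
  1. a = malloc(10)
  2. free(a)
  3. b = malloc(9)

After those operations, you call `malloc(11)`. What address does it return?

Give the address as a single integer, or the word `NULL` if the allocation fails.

Op 1: a = malloc(10) -> a = 0; heap: [0-9 ALLOC][10-32 FREE]
Op 2: free(a) -> (freed a); heap: [0-32 FREE]
Op 3: b = malloc(9) -> b = 0; heap: [0-8 ALLOC][9-32 FREE]
malloc(11): first-fit scan over [0-8 ALLOC][9-32 FREE] -> 9

Answer: 9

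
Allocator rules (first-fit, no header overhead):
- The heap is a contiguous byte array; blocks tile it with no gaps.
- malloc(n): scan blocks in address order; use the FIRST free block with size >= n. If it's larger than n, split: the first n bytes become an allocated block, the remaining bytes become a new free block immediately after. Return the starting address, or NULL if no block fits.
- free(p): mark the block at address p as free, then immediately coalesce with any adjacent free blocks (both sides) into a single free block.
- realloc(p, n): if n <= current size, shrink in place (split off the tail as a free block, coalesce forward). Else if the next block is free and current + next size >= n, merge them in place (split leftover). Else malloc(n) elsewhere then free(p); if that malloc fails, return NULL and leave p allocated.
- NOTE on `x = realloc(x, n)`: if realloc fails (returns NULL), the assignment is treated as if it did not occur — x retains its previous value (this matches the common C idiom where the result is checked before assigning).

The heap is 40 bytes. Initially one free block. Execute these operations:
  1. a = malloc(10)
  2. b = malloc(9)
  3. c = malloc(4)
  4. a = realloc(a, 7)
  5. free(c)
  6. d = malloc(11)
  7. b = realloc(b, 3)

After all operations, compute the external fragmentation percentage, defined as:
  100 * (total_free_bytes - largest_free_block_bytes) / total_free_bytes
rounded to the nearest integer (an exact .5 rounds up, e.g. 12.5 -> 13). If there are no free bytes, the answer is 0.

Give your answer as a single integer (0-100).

Answer: 47

Derivation:
Op 1: a = malloc(10) -> a = 0; heap: [0-9 ALLOC][10-39 FREE]
Op 2: b = malloc(9) -> b = 10; heap: [0-9 ALLOC][10-18 ALLOC][19-39 FREE]
Op 3: c = malloc(4) -> c = 19; heap: [0-9 ALLOC][10-18 ALLOC][19-22 ALLOC][23-39 FREE]
Op 4: a = realloc(a, 7) -> a = 0; heap: [0-6 ALLOC][7-9 FREE][10-18 ALLOC][19-22 ALLOC][23-39 FREE]
Op 5: free(c) -> (freed c); heap: [0-6 ALLOC][7-9 FREE][10-18 ALLOC][19-39 FREE]
Op 6: d = malloc(11) -> d = 19; heap: [0-6 ALLOC][7-9 FREE][10-18 ALLOC][19-29 ALLOC][30-39 FREE]
Op 7: b = realloc(b, 3) -> b = 10; heap: [0-6 ALLOC][7-9 FREE][10-12 ALLOC][13-18 FREE][19-29 ALLOC][30-39 FREE]
Free blocks: [3 6 10] total_free=19 largest=10 -> 100*(19-10)/19 = 900/19 ≈ 47.368 -> rounds to 47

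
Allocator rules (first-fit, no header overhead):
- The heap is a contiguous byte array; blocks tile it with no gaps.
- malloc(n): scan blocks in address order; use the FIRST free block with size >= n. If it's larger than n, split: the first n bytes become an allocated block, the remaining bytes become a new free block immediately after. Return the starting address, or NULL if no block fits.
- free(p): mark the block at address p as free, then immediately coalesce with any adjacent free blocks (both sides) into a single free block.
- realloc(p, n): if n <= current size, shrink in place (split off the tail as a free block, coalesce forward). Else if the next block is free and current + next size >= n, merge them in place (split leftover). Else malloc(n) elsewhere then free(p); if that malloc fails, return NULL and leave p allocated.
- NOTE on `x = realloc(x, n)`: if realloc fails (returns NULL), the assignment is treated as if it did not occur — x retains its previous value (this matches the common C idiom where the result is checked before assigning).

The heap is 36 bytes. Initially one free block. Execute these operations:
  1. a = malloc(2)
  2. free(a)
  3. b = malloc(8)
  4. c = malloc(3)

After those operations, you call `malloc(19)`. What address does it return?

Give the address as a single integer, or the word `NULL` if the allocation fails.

Op 1: a = malloc(2) -> a = 0; heap: [0-1 ALLOC][2-35 FREE]
Op 2: free(a) -> (freed a); heap: [0-35 FREE]
Op 3: b = malloc(8) -> b = 0; heap: [0-7 ALLOC][8-35 FREE]
Op 4: c = malloc(3) -> c = 8; heap: [0-7 ALLOC][8-10 ALLOC][11-35 FREE]
malloc(19): first-fit scan over [0-7 ALLOC][8-10 ALLOC][11-35 FREE] -> 11

Answer: 11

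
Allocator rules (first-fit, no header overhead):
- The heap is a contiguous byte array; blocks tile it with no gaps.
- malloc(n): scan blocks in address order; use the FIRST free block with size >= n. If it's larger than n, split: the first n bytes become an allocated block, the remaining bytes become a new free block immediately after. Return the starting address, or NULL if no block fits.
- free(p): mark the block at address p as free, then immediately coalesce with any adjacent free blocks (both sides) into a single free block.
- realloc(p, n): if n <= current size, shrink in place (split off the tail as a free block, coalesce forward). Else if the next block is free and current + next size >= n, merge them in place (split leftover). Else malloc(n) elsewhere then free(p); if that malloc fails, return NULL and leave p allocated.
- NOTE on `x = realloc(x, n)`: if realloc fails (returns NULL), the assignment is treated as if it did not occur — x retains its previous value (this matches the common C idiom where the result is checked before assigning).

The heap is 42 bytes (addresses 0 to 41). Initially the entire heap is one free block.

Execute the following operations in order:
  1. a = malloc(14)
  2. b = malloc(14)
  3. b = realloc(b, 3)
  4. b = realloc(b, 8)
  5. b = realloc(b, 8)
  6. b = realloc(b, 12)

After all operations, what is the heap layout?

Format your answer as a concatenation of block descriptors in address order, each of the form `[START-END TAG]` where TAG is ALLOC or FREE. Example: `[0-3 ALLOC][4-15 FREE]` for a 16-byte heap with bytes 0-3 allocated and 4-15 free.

Op 1: a = malloc(14) -> a = 0; heap: [0-13 ALLOC][14-41 FREE]
Op 2: b = malloc(14) -> b = 14; heap: [0-13 ALLOC][14-27 ALLOC][28-41 FREE]
Op 3: b = realloc(b, 3) -> b = 14; heap: [0-13 ALLOC][14-16 ALLOC][17-41 FREE]
Op 4: b = realloc(b, 8) -> b = 14; heap: [0-13 ALLOC][14-21 ALLOC][22-41 FREE]
Op 5: b = realloc(b, 8) -> b = 14; heap: [0-13 ALLOC][14-21 ALLOC][22-41 FREE]
Op 6: b = realloc(b, 12) -> b = 14; heap: [0-13 ALLOC][14-25 ALLOC][26-41 FREE]

Answer: [0-13 ALLOC][14-25 ALLOC][26-41 FREE]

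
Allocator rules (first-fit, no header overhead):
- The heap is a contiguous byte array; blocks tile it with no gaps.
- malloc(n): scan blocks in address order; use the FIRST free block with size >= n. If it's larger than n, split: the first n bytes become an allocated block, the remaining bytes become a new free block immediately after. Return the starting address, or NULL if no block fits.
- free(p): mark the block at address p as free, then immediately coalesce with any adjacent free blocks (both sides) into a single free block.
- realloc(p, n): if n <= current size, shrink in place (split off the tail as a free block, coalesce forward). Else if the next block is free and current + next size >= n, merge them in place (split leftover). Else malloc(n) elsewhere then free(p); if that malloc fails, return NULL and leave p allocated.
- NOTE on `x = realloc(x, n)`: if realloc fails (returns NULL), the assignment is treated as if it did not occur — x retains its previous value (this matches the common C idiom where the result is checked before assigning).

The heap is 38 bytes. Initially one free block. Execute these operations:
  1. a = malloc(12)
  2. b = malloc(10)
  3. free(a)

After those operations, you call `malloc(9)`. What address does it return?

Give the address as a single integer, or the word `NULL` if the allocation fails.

Op 1: a = malloc(12) -> a = 0; heap: [0-11 ALLOC][12-37 FREE]
Op 2: b = malloc(10) -> b = 12; heap: [0-11 ALLOC][12-21 ALLOC][22-37 FREE]
Op 3: free(a) -> (freed a); heap: [0-11 FREE][12-21 ALLOC][22-37 FREE]
malloc(9): first-fit scan over [0-11 FREE][12-21 ALLOC][22-37 FREE] -> 0

Answer: 0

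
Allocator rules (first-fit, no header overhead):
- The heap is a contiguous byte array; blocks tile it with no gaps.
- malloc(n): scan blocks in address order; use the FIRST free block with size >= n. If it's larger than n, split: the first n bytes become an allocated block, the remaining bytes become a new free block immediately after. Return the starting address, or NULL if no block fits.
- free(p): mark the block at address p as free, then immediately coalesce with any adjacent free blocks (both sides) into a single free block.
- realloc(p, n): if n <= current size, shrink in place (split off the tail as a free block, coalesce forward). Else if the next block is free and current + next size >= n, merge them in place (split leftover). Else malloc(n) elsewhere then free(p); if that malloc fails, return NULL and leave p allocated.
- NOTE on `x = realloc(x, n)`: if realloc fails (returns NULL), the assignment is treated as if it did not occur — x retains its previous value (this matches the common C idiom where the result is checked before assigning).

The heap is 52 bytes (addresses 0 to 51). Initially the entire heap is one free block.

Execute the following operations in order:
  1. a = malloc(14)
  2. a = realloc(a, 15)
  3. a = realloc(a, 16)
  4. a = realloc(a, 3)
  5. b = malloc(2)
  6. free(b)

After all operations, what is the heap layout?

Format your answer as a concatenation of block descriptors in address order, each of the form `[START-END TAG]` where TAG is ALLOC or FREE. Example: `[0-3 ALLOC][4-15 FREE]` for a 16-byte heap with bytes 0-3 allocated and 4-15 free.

Op 1: a = malloc(14) -> a = 0; heap: [0-13 ALLOC][14-51 FREE]
Op 2: a = realloc(a, 15) -> a = 0; heap: [0-14 ALLOC][15-51 FREE]
Op 3: a = realloc(a, 16) -> a = 0; heap: [0-15 ALLOC][16-51 FREE]
Op 4: a = realloc(a, 3) -> a = 0; heap: [0-2 ALLOC][3-51 FREE]
Op 5: b = malloc(2) -> b = 3; heap: [0-2 ALLOC][3-4 ALLOC][5-51 FREE]
Op 6: free(b) -> (freed b); heap: [0-2 ALLOC][3-51 FREE]

Answer: [0-2 ALLOC][3-51 FREE]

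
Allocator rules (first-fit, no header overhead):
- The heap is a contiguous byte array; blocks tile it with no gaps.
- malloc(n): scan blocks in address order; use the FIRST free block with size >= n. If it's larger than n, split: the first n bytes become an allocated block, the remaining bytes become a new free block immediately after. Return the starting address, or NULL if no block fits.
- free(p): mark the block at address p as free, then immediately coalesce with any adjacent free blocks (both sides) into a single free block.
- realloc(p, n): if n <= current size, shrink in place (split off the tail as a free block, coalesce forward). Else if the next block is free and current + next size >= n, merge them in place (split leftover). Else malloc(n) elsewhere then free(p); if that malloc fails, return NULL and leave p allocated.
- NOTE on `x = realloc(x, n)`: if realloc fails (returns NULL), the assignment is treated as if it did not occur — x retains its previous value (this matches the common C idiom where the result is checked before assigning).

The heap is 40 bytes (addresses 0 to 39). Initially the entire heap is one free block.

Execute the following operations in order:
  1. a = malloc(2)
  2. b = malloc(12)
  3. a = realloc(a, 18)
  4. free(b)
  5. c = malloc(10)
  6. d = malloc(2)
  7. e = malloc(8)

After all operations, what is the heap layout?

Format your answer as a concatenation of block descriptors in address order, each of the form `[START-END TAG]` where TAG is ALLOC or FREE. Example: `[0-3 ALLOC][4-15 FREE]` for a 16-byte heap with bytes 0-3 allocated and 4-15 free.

Answer: [0-9 ALLOC][10-11 ALLOC][12-13 FREE][14-31 ALLOC][32-39 ALLOC]

Derivation:
Op 1: a = malloc(2) -> a = 0; heap: [0-1 ALLOC][2-39 FREE]
Op 2: b = malloc(12) -> b = 2; heap: [0-1 ALLOC][2-13 ALLOC][14-39 FREE]
Op 3: a = realloc(a, 18) -> a = 14; heap: [0-1 FREE][2-13 ALLOC][14-31 ALLOC][32-39 FREE]
Op 4: free(b) -> (freed b); heap: [0-13 FREE][14-31 ALLOC][32-39 FREE]
Op 5: c = malloc(10) -> c = 0; heap: [0-9 ALLOC][10-13 FREE][14-31 ALLOC][32-39 FREE]
Op 6: d = malloc(2) -> d = 10; heap: [0-9 ALLOC][10-11 ALLOC][12-13 FREE][14-31 ALLOC][32-39 FREE]
Op 7: e = malloc(8) -> e = 32; heap: [0-9 ALLOC][10-11 ALLOC][12-13 FREE][14-31 ALLOC][32-39 ALLOC]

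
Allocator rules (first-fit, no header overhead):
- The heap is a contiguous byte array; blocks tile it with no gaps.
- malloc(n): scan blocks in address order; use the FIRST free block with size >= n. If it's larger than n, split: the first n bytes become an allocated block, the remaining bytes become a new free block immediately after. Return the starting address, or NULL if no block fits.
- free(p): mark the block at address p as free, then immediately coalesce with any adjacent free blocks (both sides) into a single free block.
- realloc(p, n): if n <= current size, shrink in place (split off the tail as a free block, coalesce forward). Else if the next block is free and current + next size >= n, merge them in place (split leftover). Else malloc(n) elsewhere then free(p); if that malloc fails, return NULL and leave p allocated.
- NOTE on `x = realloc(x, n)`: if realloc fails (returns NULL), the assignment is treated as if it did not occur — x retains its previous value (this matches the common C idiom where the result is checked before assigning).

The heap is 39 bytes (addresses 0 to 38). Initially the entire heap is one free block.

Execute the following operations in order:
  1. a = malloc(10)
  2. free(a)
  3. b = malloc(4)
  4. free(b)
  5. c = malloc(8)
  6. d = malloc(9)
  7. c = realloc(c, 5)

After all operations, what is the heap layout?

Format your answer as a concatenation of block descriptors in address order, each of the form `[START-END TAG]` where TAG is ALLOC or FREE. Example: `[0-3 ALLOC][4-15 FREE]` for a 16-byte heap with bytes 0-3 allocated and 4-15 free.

Op 1: a = malloc(10) -> a = 0; heap: [0-9 ALLOC][10-38 FREE]
Op 2: free(a) -> (freed a); heap: [0-38 FREE]
Op 3: b = malloc(4) -> b = 0; heap: [0-3 ALLOC][4-38 FREE]
Op 4: free(b) -> (freed b); heap: [0-38 FREE]
Op 5: c = malloc(8) -> c = 0; heap: [0-7 ALLOC][8-38 FREE]
Op 6: d = malloc(9) -> d = 8; heap: [0-7 ALLOC][8-16 ALLOC][17-38 FREE]
Op 7: c = realloc(c, 5) -> c = 0; heap: [0-4 ALLOC][5-7 FREE][8-16 ALLOC][17-38 FREE]

Answer: [0-4 ALLOC][5-7 FREE][8-16 ALLOC][17-38 FREE]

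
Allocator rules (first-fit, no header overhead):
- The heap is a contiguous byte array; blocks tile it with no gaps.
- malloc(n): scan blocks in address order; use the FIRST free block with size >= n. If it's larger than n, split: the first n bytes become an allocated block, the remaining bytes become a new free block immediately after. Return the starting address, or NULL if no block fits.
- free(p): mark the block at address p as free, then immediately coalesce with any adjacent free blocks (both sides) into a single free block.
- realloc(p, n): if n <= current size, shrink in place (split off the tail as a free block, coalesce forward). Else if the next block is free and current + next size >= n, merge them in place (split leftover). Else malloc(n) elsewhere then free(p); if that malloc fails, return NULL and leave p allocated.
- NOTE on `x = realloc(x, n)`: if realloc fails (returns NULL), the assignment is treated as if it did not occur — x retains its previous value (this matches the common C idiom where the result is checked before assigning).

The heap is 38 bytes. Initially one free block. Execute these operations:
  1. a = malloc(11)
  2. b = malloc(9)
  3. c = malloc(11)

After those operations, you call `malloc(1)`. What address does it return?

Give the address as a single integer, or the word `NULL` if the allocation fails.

Answer: 31

Derivation:
Op 1: a = malloc(11) -> a = 0; heap: [0-10 ALLOC][11-37 FREE]
Op 2: b = malloc(9) -> b = 11; heap: [0-10 ALLOC][11-19 ALLOC][20-37 FREE]
Op 3: c = malloc(11) -> c = 20; heap: [0-10 ALLOC][11-19 ALLOC][20-30 ALLOC][31-37 FREE]
malloc(1): first-fit scan over [0-10 ALLOC][11-19 ALLOC][20-30 ALLOC][31-37 FREE] -> 31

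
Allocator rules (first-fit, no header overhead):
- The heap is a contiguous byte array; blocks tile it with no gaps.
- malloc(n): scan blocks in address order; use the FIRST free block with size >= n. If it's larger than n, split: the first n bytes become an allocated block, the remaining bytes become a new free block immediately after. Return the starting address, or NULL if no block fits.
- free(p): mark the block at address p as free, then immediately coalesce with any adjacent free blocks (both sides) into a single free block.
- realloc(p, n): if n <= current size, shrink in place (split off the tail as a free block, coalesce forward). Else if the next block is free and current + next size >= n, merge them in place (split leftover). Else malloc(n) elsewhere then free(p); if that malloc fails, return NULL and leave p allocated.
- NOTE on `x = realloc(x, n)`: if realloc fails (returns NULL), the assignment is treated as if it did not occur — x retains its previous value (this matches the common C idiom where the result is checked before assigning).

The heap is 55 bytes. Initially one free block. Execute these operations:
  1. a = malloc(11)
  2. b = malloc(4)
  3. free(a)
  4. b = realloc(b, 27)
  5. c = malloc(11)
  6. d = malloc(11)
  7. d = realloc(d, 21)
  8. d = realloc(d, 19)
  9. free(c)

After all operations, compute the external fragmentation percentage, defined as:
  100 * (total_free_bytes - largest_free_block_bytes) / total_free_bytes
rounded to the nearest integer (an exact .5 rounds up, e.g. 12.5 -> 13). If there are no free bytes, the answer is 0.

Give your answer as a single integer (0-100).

Answer: 35

Derivation:
Op 1: a = malloc(11) -> a = 0; heap: [0-10 ALLOC][11-54 FREE]
Op 2: b = malloc(4) -> b = 11; heap: [0-10 ALLOC][11-14 ALLOC][15-54 FREE]
Op 3: free(a) -> (freed a); heap: [0-10 FREE][11-14 ALLOC][15-54 FREE]
Op 4: b = realloc(b, 27) -> b = 11; heap: [0-10 FREE][11-37 ALLOC][38-54 FREE]
Op 5: c = malloc(11) -> c = 0; heap: [0-10 ALLOC][11-37 ALLOC][38-54 FREE]
Op 6: d = malloc(11) -> d = 38; heap: [0-10 ALLOC][11-37 ALLOC][38-48 ALLOC][49-54 FREE]
Op 7: d = realloc(d, 21) -> NULL (d unchanged); heap: [0-10 ALLOC][11-37 ALLOC][38-48 ALLOC][49-54 FREE]
Op 8: d = realloc(d, 19) -> NULL (d unchanged); heap: [0-10 ALLOC][11-37 ALLOC][38-48 ALLOC][49-54 FREE]
Op 9: free(c) -> (freed c); heap: [0-10 FREE][11-37 ALLOC][38-48 ALLOC][49-54 FREE]
Free blocks: [11 6] total_free=17 largest=11 -> 100*(17-11)/17 = 600/17 ≈ 35.294 -> rounds to 35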